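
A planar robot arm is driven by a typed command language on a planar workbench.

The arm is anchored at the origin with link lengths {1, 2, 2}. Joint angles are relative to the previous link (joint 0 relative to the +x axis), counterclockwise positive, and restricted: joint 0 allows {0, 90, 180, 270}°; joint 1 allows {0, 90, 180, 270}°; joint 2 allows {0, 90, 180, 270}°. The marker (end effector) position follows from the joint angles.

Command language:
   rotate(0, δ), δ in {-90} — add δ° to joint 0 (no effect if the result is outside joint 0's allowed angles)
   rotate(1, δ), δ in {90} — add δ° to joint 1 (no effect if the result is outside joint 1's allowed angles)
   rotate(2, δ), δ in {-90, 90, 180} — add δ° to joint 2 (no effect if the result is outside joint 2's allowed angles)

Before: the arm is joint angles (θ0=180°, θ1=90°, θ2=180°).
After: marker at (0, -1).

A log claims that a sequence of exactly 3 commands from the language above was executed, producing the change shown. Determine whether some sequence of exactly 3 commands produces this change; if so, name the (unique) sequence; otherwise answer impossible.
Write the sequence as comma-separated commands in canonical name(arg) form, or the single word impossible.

start: joint angles (θ0=180°, θ1=90°, θ2=180°)
1. rotate(0, -90) → joint angles (θ0=90°, θ1=90°, θ2=180°)
2. rotate(0, -90) → joint angles (θ0=0°, θ1=90°, θ2=180°)
3. rotate(0, -90) → joint angles (θ0=270°, θ1=90°, θ2=180°)
no other 3-command option fits: unique.

rotate(0, -90), rotate(0, -90), rotate(0, -90)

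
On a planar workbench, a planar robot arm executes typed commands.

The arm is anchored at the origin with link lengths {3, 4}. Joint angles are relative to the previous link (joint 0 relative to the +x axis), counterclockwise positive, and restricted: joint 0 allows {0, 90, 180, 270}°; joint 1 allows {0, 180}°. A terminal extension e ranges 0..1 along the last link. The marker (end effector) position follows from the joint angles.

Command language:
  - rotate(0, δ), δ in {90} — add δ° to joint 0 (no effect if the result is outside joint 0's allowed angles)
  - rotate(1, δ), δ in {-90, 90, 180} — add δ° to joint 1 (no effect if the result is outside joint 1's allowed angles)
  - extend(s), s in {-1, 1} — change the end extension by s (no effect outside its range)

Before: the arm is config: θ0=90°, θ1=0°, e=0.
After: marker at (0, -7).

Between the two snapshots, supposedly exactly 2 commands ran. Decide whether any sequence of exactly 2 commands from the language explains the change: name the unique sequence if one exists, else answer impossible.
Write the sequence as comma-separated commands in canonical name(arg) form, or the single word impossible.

rotate(0, 90), rotate(0, 90)

begin: config: θ0=90°, θ1=0°, e=0
t=1 rotate(0, 90) ⇒ config: θ0=180°, θ1=0°, e=0
t=2 rotate(0, 90) ⇒ config: θ0=270°, θ1=0°, e=0
no rival 2-sequence matches.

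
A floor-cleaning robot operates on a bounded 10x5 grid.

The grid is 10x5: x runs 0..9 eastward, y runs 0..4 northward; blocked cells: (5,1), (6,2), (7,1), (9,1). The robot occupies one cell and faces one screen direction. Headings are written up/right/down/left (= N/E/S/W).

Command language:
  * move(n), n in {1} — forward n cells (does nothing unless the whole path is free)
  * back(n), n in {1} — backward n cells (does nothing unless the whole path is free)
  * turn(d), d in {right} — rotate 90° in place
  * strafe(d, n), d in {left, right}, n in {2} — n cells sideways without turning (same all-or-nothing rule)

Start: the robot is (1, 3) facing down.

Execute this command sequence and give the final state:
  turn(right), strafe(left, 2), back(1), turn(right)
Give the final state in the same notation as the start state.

(2, 1) facing up

begin: (1, 3) facing down
step 1 (turn(right)): (1, 3) facing left
step 2 (strafe(left, 2)): (1, 1) facing left
step 3 (back(1)): (2, 1) facing left
step 4 (turn(right)): (2, 1) facing up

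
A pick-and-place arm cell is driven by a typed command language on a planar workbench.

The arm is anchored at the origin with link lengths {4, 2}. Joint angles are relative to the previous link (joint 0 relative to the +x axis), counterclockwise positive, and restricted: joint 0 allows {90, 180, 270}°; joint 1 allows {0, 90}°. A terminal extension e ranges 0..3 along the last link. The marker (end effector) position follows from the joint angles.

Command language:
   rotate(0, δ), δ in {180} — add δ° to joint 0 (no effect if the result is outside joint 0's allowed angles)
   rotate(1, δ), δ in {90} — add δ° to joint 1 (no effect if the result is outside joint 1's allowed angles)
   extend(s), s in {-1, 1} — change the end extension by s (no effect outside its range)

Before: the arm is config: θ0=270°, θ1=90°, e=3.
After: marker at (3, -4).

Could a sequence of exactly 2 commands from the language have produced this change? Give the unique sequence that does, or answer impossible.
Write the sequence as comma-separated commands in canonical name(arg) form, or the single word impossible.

extend(-1), extend(-1)

start: config: θ0=270°, θ1=90°, e=3
t=1 extend(-1) ⇒ config: θ0=270°, θ1=90°, e=2
t=2 extend(-1) ⇒ config: θ0=270°, θ1=90°, e=1
all 16 alternatives checked — unique.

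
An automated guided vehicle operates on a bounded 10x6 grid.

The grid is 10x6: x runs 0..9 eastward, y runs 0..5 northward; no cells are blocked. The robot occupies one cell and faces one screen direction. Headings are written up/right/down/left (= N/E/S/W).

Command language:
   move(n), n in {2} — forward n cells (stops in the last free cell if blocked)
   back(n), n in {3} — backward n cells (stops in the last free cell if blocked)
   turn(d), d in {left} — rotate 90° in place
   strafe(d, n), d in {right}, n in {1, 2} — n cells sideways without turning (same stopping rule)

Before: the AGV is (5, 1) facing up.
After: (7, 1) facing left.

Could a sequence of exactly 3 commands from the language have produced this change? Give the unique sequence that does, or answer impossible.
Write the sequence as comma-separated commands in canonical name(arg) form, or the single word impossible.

strafe(right, 1), strafe(right, 1), turn(left)

key: order matters: swapping strafe(right, 1) and turn(left) lands elsewhere
initial: (5, 1) facing up
1. strafe(right, 1) → (6, 1) facing up
2. strafe(right, 1) → (7, 1) facing up
3. turn(left) → (7, 1) facing left
all 125 alternatives checked — unique.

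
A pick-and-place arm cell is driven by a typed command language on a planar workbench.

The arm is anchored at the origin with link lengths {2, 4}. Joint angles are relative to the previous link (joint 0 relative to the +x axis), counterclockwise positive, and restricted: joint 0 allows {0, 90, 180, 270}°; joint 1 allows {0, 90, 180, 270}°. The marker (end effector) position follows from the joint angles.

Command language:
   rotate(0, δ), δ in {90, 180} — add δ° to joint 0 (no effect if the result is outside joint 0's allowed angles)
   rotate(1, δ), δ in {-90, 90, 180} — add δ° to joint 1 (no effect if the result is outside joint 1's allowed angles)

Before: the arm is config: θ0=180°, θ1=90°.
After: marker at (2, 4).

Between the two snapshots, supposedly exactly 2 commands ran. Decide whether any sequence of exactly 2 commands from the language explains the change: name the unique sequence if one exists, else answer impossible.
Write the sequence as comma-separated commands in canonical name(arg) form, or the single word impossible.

rotate(0, 90), rotate(0, 90)

begin: config: θ0=180°, θ1=90°
t=1 rotate(0, 90) ⇒ config: θ0=270°, θ1=90°
t=2 rotate(0, 90) ⇒ config: θ0=0°, θ1=90°
all 25 alternatives checked — unique.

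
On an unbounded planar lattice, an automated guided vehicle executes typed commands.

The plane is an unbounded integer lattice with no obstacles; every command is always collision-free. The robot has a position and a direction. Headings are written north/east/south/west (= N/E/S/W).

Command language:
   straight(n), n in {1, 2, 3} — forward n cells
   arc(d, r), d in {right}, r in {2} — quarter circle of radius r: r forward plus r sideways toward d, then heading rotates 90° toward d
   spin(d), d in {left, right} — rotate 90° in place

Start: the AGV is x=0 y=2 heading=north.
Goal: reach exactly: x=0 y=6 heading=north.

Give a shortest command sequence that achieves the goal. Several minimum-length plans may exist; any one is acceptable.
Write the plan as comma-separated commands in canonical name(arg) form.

from: x=0 y=2 heading=north
t=1 straight(3) ⇒ x=0 y=5 heading=north
t=2 straight(1) ⇒ x=0 y=6 heading=north
nothing shorter than 2 reaches the goal.

straight(3), straight(1)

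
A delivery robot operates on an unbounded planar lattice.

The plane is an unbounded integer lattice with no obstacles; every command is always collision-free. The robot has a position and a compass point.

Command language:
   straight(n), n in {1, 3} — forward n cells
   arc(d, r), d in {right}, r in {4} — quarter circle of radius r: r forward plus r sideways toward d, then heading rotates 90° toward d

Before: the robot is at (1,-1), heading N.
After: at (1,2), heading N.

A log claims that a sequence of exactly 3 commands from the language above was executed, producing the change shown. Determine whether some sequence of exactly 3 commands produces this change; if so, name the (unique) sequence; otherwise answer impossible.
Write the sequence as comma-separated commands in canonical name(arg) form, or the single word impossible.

key: heading stays N — no command in the sequence turns
begin: at (1,-1), heading N
1. straight(1) → at (1,0), heading N
2. straight(1) → at (1,1), heading N
3. straight(1) → at (1,2), heading N
no rival 3-sequence matches.

straight(1), straight(1), straight(1)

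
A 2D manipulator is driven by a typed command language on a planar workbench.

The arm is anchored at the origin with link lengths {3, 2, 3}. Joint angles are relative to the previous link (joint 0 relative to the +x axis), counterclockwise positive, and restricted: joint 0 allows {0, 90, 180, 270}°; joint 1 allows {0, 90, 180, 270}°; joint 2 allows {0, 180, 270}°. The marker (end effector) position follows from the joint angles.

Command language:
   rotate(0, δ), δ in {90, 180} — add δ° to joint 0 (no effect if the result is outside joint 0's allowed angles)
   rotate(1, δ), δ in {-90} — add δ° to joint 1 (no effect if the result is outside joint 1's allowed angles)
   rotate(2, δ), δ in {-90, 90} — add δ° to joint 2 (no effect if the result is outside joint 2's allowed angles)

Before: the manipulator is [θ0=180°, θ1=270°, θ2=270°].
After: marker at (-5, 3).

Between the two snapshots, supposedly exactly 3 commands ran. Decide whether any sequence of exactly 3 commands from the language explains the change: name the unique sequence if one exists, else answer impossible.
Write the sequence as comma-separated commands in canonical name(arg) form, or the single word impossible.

initial: [θ0=180°, θ1=270°, θ2=270°]
1. rotate(1, -90) → [θ0=180°, θ1=180°, θ2=270°]
2. rotate(1, -90) → [θ0=180°, θ1=90°, θ2=270°]
3. rotate(1, -90) → [θ0=180°, θ1=0°, θ2=270°]
uniquely the one of 125 3-step routes that fits.

rotate(1, -90), rotate(1, -90), rotate(1, -90)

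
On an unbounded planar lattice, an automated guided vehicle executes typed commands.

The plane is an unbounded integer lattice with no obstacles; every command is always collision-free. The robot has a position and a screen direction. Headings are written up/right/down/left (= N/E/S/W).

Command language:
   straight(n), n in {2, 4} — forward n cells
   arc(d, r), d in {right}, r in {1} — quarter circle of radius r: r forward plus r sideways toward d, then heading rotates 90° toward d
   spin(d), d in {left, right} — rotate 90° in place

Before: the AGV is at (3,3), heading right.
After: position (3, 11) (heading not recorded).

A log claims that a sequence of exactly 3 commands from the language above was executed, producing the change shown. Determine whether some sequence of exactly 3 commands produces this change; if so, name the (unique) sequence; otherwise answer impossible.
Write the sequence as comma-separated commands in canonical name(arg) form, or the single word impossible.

spin(left), straight(4), straight(4)

key: running straight(4) before spin(left) would end elsewhere — order is forced
initial: at (3,3), heading right
[1] after spin(left): at (3,3), heading up
[2] after straight(4): at (3,7), heading up
[3] after straight(4): at (3,11), heading up
no rival 3-sequence matches.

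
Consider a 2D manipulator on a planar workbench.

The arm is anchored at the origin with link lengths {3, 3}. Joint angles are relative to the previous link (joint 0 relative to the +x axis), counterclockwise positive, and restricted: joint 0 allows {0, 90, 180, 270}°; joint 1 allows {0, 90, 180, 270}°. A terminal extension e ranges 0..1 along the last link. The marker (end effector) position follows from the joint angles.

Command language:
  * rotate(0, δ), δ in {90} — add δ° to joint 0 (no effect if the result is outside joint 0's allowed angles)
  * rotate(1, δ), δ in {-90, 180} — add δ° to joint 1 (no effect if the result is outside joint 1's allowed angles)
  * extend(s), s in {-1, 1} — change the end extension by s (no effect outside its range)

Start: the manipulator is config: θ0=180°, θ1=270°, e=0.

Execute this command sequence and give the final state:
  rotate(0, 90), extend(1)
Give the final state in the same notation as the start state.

config: θ0=270°, θ1=270°, e=1

start: config: θ0=180°, θ1=270°, e=0
step 1 (rotate(0, 90)): config: θ0=270°, θ1=270°, e=0
step 2 (extend(1)): config: θ0=270°, θ1=270°, e=1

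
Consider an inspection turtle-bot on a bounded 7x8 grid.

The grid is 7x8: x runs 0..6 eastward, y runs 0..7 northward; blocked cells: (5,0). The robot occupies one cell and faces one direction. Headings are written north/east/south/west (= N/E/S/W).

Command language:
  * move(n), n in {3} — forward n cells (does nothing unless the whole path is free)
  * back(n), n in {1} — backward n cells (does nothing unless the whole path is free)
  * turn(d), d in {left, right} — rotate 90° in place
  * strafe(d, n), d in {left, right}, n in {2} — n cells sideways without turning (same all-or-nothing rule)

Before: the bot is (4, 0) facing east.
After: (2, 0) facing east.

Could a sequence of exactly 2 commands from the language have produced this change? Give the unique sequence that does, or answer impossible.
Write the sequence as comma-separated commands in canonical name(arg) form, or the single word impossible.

back(1), back(1)

key: still facing E at the end — nothing in the sequence rotates
from: (4, 0) facing east
[1] after back(1): (3, 0) facing east
[2] after back(1): (2, 0) facing east
uniquely the one of 36 2-step routes that fits.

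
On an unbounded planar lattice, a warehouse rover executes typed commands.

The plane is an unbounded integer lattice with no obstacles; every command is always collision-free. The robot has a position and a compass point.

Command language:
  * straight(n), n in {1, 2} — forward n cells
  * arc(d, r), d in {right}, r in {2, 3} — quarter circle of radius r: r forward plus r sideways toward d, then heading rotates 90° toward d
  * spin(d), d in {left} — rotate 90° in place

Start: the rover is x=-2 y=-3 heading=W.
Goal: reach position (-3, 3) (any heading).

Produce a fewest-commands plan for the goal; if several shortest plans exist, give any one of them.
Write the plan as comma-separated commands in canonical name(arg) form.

from: x=-2 y=-3 heading=W
[1] after arc(right, 3): x=-5 y=0 heading=N
[2] after straight(1): x=-5 y=1 heading=N
[3] after arc(right, 2): x=-3 y=3 heading=E
shorter routes all fall short; 3 is best.

arc(right, 3), straight(1), arc(right, 2)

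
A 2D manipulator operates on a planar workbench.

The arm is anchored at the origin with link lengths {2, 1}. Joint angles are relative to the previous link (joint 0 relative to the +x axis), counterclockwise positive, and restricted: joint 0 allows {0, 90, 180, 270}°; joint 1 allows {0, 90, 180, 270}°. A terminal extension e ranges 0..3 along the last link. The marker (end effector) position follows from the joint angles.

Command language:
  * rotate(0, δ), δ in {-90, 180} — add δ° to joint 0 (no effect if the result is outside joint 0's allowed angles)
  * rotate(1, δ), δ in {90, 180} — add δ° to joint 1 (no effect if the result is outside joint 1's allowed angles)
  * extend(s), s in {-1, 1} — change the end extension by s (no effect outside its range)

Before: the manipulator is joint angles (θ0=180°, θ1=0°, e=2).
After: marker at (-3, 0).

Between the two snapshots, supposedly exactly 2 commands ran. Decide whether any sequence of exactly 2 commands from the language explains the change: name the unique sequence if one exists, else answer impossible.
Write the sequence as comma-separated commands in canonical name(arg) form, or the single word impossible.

extend(-1), extend(-1)

t0: joint angles (θ0=180°, θ1=0°, e=2)
[1] after extend(-1): joint angles (θ0=180°, θ1=0°, e=1)
[2] after extend(-1): joint angles (θ0=180°, θ1=0°, e=0)
no rival 2-sequence matches.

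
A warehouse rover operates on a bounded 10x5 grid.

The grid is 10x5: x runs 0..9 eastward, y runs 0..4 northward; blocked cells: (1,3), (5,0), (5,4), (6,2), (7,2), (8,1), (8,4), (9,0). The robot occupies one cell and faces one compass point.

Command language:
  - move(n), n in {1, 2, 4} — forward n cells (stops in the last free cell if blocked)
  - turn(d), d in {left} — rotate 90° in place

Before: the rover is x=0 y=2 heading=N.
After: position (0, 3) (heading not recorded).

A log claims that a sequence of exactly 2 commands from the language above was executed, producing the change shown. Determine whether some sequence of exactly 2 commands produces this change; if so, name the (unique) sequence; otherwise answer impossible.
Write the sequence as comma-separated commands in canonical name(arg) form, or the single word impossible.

key: order matters: swapping move(1) and turn(left) lands elsewhere
begin: x=0 y=2 heading=N
1. move(1) → x=0 y=3 heading=N
2. turn(left) → x=0 y=3 heading=W
no other 2-command option fits: unique.

move(1), turn(left)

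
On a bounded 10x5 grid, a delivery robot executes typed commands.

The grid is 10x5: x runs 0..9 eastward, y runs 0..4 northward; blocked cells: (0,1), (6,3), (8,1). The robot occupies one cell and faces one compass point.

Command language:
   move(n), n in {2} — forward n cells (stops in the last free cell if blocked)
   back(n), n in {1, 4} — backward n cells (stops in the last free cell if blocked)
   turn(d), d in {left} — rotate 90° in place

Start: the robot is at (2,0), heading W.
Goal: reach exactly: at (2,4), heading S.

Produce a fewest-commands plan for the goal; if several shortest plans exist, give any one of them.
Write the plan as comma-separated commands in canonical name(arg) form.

from: at (2,0), heading W
t=1 turn(left) ⇒ at (2,0), heading S
t=2 back(4) ⇒ at (2,4), heading S
shorter routes all fall short; 2 is best.

turn(left), back(4)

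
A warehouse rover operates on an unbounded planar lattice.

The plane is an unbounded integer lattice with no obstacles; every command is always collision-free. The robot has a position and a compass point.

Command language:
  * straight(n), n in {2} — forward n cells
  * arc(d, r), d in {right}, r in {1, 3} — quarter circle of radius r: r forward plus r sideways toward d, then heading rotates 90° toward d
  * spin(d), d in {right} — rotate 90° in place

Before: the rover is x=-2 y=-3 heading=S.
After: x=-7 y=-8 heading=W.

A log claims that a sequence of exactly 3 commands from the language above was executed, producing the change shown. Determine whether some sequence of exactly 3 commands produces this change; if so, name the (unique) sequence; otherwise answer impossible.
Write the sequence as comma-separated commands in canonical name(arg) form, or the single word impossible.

key: position moved to (-7,-8) AND the heading swung to W — translation plus rotation needed
initial: x=-2 y=-3 heading=S
t=1 straight(2) ⇒ x=-2 y=-5 heading=S
t=2 arc(right, 3) ⇒ x=-5 y=-8 heading=W
t=3 straight(2) ⇒ x=-7 y=-8 heading=W
uniquely the one of 64 3-step routes that fits.

straight(2), arc(right, 3), straight(2)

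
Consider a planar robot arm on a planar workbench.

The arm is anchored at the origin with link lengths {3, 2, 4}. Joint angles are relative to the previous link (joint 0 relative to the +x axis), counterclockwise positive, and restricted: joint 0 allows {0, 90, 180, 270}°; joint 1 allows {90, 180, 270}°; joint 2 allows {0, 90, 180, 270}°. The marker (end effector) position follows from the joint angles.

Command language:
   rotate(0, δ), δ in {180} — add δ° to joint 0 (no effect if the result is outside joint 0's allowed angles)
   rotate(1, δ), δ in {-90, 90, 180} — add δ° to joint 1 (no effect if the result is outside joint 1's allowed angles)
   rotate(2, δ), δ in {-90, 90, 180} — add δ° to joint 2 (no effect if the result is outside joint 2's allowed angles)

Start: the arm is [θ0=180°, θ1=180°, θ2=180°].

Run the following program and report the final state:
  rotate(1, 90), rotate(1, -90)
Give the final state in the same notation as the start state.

[θ0=180°, θ1=180°, θ2=180°]

begin: [θ0=180°, θ1=180°, θ2=180°]
1. rotate(1, 90) → [θ0=180°, θ1=270°, θ2=180°]
2. rotate(1, -90) → [θ0=180°, θ1=180°, θ2=180°]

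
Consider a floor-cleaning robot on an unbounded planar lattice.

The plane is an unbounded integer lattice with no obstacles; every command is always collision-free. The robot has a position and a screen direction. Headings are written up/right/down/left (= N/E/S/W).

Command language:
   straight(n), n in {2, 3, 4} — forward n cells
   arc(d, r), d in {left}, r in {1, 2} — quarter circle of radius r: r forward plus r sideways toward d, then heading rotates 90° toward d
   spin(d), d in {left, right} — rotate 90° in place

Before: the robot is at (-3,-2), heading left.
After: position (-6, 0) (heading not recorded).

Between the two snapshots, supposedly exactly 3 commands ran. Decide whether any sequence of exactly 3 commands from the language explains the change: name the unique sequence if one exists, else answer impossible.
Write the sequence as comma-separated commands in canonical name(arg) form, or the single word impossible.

key: running straight(2) before straight(3) would end elsewhere — order is forced
begin: at (-3,-2), heading left
1. straight(3) → at (-6,-2), heading left
2. spin(right) → at (-6,-2), heading up
3. straight(2) → at (-6,0), heading up
no rival 3-sequence matches.

straight(3), spin(right), straight(2)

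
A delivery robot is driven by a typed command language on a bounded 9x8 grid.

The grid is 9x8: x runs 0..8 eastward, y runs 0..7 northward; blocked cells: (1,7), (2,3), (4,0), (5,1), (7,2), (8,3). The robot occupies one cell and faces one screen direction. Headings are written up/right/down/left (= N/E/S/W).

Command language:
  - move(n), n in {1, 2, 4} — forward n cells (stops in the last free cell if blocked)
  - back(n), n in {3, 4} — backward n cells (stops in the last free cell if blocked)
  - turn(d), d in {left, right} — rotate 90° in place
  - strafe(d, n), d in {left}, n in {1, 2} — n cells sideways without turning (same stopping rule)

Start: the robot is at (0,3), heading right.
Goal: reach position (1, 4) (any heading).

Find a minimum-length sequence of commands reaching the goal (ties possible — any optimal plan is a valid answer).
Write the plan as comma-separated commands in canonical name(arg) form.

t0: at (0,3), heading right
t=1 strafe(left, 1) ⇒ at (0,4), heading right
t=2 move(1) ⇒ at (1,4), heading right
shorter routes all fall short; 2 is best.

strafe(left, 1), move(1)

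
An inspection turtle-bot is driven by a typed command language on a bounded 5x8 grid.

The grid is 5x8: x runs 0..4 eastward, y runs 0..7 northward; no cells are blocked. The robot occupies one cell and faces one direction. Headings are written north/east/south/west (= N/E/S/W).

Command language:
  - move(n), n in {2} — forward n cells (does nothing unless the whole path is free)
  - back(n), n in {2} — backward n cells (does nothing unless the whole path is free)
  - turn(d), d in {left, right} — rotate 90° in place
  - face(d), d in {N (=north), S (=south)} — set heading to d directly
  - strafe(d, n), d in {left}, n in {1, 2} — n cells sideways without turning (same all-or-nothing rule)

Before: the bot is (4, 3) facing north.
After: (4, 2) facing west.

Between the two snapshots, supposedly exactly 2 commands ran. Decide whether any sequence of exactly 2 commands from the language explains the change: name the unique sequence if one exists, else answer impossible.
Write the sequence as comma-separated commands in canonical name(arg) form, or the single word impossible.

turn(left), strafe(left, 1)

key: cell and facing (now W) both changed — the 2 commands mix motion and turning
t0: (4, 3) facing north
[1] after turn(left): (4, 3) facing west
[2] after strafe(left, 1): (4, 2) facing west
no rival 2-sequence matches.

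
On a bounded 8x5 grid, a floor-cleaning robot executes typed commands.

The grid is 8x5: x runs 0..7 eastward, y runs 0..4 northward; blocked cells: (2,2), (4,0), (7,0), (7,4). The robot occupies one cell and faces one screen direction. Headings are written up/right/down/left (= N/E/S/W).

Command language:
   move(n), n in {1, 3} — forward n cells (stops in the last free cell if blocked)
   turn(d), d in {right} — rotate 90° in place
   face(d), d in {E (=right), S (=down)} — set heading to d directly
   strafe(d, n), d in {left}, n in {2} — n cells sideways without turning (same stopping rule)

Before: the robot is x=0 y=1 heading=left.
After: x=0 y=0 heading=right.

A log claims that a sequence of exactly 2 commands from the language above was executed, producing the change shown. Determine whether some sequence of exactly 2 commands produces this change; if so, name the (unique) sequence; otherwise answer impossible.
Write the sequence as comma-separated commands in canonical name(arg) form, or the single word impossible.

key: position moved to (0,0) AND the heading swung to E — translation plus rotation needed
t0: x=0 y=1 heading=left
step 1 (strafe(left, 2)): x=0 y=0 heading=left
step 2 (face(E)): x=0 y=0 heading=right
no rival 2-sequence matches.

strafe(left, 2), face(E)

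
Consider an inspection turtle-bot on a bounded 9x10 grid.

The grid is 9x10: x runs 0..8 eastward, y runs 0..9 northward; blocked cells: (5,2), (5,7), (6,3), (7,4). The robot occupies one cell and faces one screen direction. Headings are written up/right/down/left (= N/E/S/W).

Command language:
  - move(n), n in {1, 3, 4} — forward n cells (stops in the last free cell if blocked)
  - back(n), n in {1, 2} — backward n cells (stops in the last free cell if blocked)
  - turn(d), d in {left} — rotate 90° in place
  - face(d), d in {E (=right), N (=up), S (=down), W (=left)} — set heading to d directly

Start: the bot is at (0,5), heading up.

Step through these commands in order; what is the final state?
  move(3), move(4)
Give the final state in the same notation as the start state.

at (0,9), heading up

begin: at (0,5), heading up
1. move(3) → at (0,8), heading up
2. move(4) → at (0,9), heading up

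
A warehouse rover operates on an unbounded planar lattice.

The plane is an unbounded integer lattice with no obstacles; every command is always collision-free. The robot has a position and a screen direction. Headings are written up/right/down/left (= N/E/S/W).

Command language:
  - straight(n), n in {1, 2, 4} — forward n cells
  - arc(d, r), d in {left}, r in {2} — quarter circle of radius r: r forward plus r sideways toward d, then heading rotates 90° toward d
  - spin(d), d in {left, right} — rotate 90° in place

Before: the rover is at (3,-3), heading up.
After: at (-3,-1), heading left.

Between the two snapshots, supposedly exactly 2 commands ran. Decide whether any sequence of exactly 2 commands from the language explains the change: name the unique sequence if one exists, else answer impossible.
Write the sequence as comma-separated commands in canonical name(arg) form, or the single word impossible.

arc(left, 2), straight(4)

key: running straight(4) before arc(left, 2) would end elsewhere — order is forced
t0: at (3,-3), heading up
t=1 arc(left, 2) ⇒ at (1,-1), heading left
t=2 straight(4) ⇒ at (-3,-1), heading left
no rival 2-sequence matches.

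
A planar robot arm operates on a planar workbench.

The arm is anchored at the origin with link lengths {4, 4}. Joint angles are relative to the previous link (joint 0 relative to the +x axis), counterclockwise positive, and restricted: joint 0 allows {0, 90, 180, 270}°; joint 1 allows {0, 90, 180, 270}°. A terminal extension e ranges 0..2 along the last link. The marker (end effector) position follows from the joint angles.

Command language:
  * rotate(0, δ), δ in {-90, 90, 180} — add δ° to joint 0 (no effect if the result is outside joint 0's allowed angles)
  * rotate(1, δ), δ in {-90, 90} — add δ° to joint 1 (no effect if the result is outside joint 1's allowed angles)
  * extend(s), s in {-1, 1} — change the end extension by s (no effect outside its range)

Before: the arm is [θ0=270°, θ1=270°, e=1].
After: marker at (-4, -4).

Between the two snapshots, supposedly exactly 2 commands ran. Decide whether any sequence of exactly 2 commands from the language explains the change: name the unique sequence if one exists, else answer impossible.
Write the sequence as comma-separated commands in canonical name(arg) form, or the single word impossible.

extend(-1), extend(-1)

initial: [θ0=270°, θ1=270°, e=1]
[1] after extend(-1): [θ0=270°, θ1=270°, e=0]
[2] after extend(-1): [θ0=270°, θ1=270°, e=0]
no rival 2-sequence matches.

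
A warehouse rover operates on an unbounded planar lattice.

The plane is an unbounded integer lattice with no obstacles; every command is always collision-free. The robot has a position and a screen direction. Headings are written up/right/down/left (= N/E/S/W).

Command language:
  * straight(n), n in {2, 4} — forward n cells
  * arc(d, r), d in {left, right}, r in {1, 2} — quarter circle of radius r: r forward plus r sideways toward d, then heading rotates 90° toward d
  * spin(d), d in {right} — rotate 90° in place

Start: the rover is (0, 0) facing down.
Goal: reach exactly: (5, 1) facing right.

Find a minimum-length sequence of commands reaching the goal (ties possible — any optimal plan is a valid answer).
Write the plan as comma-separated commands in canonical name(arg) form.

arc(left, 2), arc(left, 1), arc(right, 2)

initial: (0, 0) facing down
t=1 arc(left, 2) ⇒ (2, -2) facing right
t=2 arc(left, 1) ⇒ (3, -1) facing up
t=3 arc(right, 2) ⇒ (5, 1) facing right
no 2-step plan works, so 3 is optimal.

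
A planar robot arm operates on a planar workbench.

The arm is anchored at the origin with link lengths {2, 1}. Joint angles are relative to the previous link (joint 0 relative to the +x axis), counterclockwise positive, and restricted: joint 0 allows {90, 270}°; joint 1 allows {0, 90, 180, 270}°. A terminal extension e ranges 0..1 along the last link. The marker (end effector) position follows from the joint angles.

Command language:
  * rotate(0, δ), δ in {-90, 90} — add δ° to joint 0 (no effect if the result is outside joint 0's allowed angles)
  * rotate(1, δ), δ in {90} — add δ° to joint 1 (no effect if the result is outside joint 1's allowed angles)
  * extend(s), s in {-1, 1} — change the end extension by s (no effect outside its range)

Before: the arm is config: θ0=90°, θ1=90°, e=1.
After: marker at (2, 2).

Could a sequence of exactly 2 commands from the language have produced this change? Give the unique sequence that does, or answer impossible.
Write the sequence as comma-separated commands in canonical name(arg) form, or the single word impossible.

rotate(1, 90), rotate(1, 90)

t0: config: θ0=90°, θ1=90°, e=1
step 1 (rotate(1, 90)): config: θ0=90°, θ1=180°, e=1
step 2 (rotate(1, 90)): config: θ0=90°, θ1=270°, e=1
no rival 2-sequence matches.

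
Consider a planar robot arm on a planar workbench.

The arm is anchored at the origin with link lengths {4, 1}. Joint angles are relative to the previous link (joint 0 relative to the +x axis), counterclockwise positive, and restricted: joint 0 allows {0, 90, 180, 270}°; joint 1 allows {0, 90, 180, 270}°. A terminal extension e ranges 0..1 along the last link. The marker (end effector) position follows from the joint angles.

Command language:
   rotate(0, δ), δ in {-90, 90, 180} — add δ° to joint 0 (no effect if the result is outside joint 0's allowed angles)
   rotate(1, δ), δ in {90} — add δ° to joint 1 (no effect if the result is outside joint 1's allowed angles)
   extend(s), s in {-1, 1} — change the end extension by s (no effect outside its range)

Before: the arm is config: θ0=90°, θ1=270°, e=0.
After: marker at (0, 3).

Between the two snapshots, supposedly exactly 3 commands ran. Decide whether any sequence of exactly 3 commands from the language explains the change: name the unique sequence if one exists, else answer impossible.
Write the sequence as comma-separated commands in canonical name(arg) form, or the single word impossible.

t0: config: θ0=90°, θ1=270°, e=0
[1] after rotate(1, 90): config: θ0=90°, θ1=0°, e=0
[2] after rotate(1, 90): config: θ0=90°, θ1=90°, e=0
[3] after rotate(1, 90): config: θ0=90°, θ1=180°, e=0
uniquely the one of 216 3-step routes that fits.

rotate(1, 90), rotate(1, 90), rotate(1, 90)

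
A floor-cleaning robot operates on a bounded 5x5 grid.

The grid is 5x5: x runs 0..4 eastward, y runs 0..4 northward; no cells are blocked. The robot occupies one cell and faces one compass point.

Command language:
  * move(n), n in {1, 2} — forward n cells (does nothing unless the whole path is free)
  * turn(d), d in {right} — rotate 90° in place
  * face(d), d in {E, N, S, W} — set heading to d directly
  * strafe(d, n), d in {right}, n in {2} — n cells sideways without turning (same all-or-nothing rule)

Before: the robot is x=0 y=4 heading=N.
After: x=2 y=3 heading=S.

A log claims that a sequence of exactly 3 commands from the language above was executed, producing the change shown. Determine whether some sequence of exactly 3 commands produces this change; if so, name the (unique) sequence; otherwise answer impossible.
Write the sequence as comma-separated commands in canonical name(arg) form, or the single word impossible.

key: order matters: swapping strafe(right, 2) and move(1) lands elsewhere
start: x=0 y=4 heading=N
step 1 (strafe(right, 2)): x=2 y=4 heading=N
step 2 (face(S)): x=2 y=4 heading=S
step 3 (move(1)): x=2 y=3 heading=S
uniquely the one of 512 3-step routes that fits.

strafe(right, 2), face(S), move(1)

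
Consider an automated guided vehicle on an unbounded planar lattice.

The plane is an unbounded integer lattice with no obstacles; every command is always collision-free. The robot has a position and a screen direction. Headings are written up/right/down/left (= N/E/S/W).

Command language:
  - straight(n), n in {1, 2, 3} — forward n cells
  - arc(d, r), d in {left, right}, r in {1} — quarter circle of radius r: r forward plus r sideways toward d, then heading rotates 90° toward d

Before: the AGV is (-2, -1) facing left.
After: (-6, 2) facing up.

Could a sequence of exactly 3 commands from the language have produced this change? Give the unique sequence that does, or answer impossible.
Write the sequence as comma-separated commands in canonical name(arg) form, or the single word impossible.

key: order matters: swapping straight(3) and straight(2) lands elsewhere
initial: (-2, -1) facing left
[1] after straight(3): (-5, -1) facing left
[2] after arc(right, 1): (-6, 0) facing up
[3] after straight(2): (-6, 2) facing up
all 125 alternatives checked — unique.

straight(3), arc(right, 1), straight(2)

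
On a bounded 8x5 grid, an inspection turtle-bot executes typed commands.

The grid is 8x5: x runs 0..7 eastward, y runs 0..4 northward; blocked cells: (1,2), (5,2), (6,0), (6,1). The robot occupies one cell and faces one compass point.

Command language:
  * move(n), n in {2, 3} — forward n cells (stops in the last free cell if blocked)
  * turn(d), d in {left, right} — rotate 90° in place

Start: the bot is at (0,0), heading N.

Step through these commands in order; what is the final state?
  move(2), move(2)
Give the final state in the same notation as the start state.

begin: at (0,0), heading N
t=1 move(2) ⇒ at (0,2), heading N
t=2 move(2) ⇒ at (0,4), heading N

at (0,4), heading N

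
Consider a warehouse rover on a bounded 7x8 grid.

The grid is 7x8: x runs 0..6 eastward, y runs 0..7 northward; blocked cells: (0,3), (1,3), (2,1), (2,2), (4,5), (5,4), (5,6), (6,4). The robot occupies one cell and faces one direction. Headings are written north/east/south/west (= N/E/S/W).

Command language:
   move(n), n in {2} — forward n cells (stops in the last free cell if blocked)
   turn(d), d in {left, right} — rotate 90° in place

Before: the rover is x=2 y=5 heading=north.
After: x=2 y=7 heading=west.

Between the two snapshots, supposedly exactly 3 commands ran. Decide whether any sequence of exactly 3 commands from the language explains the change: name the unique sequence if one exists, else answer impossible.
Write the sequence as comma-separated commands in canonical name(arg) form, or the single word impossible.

key: cell and facing (now W) both changed — the 3 commands mix motion and turning
t0: x=2 y=5 heading=north
1. move(2) → x=2 y=7 heading=north
2. move(2) → x=2 y=7 heading=north
3. turn(left) → x=2 y=7 heading=west
uniquely the one of 27 3-step routes that fits.

move(2), move(2), turn(left)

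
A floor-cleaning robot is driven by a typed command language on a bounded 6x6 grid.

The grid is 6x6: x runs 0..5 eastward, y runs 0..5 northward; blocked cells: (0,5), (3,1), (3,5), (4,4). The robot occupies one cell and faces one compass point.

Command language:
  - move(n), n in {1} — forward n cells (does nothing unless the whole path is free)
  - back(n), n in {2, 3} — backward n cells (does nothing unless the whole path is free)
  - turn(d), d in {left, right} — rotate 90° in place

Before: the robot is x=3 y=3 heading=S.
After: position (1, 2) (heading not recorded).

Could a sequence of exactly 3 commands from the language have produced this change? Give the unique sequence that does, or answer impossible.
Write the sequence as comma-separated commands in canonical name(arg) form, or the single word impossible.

move(1), turn(left), back(2)

key: order matters: swapping move(1) and back(2) lands elsewhere
from: x=3 y=3 heading=S
step 1 (move(1)): x=3 y=2 heading=S
step 2 (turn(left)): x=3 y=2 heading=E
step 3 (back(2)): x=1 y=2 heading=E
no other 3-command option fits: unique.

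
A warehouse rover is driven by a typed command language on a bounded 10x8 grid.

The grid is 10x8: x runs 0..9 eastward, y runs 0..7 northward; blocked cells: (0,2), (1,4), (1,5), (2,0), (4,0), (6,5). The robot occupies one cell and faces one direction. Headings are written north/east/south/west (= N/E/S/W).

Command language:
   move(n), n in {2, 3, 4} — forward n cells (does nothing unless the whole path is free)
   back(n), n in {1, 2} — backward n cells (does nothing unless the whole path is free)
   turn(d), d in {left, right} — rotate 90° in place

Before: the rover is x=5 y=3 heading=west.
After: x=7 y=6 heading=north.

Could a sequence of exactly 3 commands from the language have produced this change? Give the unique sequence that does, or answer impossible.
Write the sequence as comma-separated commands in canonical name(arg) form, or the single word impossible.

key: order matters: swapping back(2) and move(3) lands elsewhere
start: x=5 y=3 heading=west
step 1 (back(2)): x=7 y=3 heading=west
step 2 (turn(right)): x=7 y=3 heading=north
step 3 (move(3)): x=7 y=6 heading=north
no rival 3-sequence matches.

back(2), turn(right), move(3)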